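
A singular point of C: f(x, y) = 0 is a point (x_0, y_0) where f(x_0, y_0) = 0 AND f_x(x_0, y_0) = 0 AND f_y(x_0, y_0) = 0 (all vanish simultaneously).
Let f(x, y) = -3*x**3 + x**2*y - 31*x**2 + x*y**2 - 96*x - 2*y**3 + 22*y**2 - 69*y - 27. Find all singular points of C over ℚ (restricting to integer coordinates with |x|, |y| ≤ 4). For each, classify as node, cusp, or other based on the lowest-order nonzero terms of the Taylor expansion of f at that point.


Singular points: {(-3, 3)}; classification: node.

Compute partial derivatives:
  f_x = -9*x**2 + 2*x*y - 62*x + y**2 - 96.
  f_y = x**2 + 2*x*y - 6*y**2 + 44*y - 69.
Scan x_0 ∈ {−4, ..., 4}. For each x_0, f_y(x_0, y) is a polynomial in y; find its integer roots y ∈ {−4, ..., 4}, then test f_x and f at those candidates.
  x = -4: f_y(-4, y) = -6*y**2 + 36*y - 53; no integer root y with |y| ≤ 4.
  x = -3: f_y(-3, y) = -6*y**2 + 38*y - 60; vanishes at y ∈ {3}. (-3, 3): f_x = 0, f = 0 — SINGULAR.
  x = -2: f_y(-2, y) = -6*y**2 + 40*y - 65; no integer root y with |y| ≤ 4.
  x = -1: f_y(-1, y) = -6*y**2 + 42*y - 68; no integer root y with |y| ≤ 4.
  x = 0: f_y(0, y) = -6*y**2 + 44*y - 69; no integer root y with |y| ≤ 4.
  x = 1: f_y(1, y) = -6*y**2 + 46*y - 68; vanishes at y ∈ {2}. (1, 2): f_x = -159 ≠ 0.
  x = 2: f_y(2, y) = -6*y**2 + 48*y - 65; no integer root y with |y| ≤ 4.
  x = 3: f_y(3, y) = -6*y**2 + 50*y - 60; no integer root y with |y| ≤ 4.
  x = 4: f_y(4, y) = -6*y**2 + 52*y - 53; no integer root y with |y| ≤ 4.
Only singular point on the grid: (-3, 3).
Classify: substitute x = -3 + u, y = 3 + v and expand: f = -3*u**3 + u**2*v - u**2 + u*v**2 - 2*v**3 + v**2.
No constant or linear terms (consistent with a singular point). Quadratic part: -u**2 + v**2. Cubic part: -3*u**3 + u**2*v + u*v**2 - 2*v**3.
The quadratic part v**2 - u**2 = (v − u)(v + u) splits into two distinct linear factors, so there are two distinct tangent lines y − 3 = ±(x − -3) — this is a node (ordinary double point).
Classification: node.


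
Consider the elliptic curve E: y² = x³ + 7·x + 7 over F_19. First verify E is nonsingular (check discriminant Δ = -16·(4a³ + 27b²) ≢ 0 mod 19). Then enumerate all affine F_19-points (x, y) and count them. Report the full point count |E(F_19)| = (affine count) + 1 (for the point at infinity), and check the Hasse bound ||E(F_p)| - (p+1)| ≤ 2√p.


Affine points = {(0, 8), (0, 11), (3, 6), (3, 13), (4, 2), (4, 17), (7, 0), (8, 9), (8, 10), (9, 1), (9, 18), (11, 3), (11, 16), (16, 4), (16, 15), (17, 2), (17, 17)}; affine count = 17; |E(F_19)| = 18.

Discriminant check: Δ ∝ 4a³ + 27b² = 4·7³ + 27·7² = 4·343 + 27·49 ≡ 16 (mod 19). Nonzero ⇒ E is nonsingular.
For each x ∈ F_19, compute rhs = x³ + 7·x + 7 mod 19, then count y ∈ F_19 with y² ≡ rhs.
  x = 0: rhs = 7, matching y values: 8, 11 (2 points).
  x = 1: rhs = 15, matching y values: none (0 points).
  x = 2: rhs = 10, matching y values: none (0 points).
  x = 3: rhs = 17, matching y values: 6, 13 (2 points).
  x = 4: rhs = 4, matching y values: 2, 17 (2 points).
  x = 5: rhs = 15, matching y values: none (0 points).
  x = 6: rhs = 18, matching y values: none (0 points).
  x = 7: rhs = 0, matching y values: 0 (1 points).
  x = 8: rhs = 5, matching y values: 9, 10 (2 points).
  x = 9: rhs = 1, matching y values: 1, 18 (2 points).
  x = 10: rhs = 13, matching y values: none (0 points).
  x = 11: rhs = 9, matching y values: 3, 16 (2 points).
  x = 12: rhs = 14, matching y values: none (0 points).
  x = 13: rhs = 15, matching y values: none (0 points).
  x = 14: rhs = 18, matching y values: none (0 points).
  x = 15: rhs = 10, matching y values: none (0 points).
  x = 16: rhs = 16, matching y values: 4, 15 (2 points).
  x = 17: rhs = 4, matching y values: 2, 17 (2 points).
  x = 18: rhs = 18, matching y values: none (0 points).
Total affine count: 17.
Full point count |E(F_19)| = 17 + 1 = 18.
Hasse bound: |18 − (19+1)| = |-2| = 2 ≤ 2√19 ≈ 8.7178 ✓.


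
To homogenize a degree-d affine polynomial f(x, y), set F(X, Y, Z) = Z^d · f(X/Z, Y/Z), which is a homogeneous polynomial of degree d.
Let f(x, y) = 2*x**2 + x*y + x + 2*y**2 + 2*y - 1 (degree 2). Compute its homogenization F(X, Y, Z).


F(X, Y, Z) = 2*X**2 + X*Y + X*Z + 2*Y**2 + 2*Y*Z - Z**2

deg(f) = 2.
Substitute x = X/Z, y = Y/Z into f, then multiply by Z^2.
  monomial 2·x^2·y^0 ↦ 2·X^2·Y^0·Z^0.
  monomial 1·x^1·y^1 ↦ 1·X^1·Y^1·Z^0.
  monomial 1·x^1·y^0 ↦ 1·X^1·Y^0·Z^1.
  monomial 2·x^0·y^2 ↦ 2·X^0·Y^2·Z^0.
  monomial 2·x^0·y^1 ↦ 2·X^0·Y^1·Z^1.
  monomial -1·x^0·y^0 ↦ -1·X^0·Y^0·Z^2.
Collecting: F(X, Y, Z) = 2*X**2 + X*Y + X*Z + 2*Y**2 + 2*Y*Z - Z**2.


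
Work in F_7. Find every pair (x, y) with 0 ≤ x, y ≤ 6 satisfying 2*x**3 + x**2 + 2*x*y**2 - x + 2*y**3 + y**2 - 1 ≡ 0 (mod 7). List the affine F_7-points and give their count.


Affine F_7-points: {(2, 5), (5, 2), (6, 1), (6, 5)}; count = 4.

For each of the 49 pairs (x, y) ∈ F_7², evaluate f(x, y) mod 7. Record the zeros.
  x = 0: [0↦6, 1↦2, 2↦5, 3↦6, 4↦3, 5↦1, 6↦5]  zeros at y ∈ ∅
  x = 1: [0↦1, 1↦6, 2↦1, 3↦5, 4↦2, 5↦4, 6↦2]  zeros at y ∈ ∅
  x = 2: [0↦3, 1↦3, 2↦4, 3↦4, 4↦1, 5↦0, 6↦6]  zeros at y ∈ {5}
  x = 3: [0↦3, 1↦5, 2↦5, 3↦1, 4↦5, 5↦1, 6↦1]  zeros at y ∈ ∅
  x = 4: [0↦6, 1↦3, 2↦2, 3↦1, 4↦5, 5↦5, 6↦6]  zeros at y ∈ ∅
  x = 5: [0↦3, 1↦2, 2↦0, 3↦2, 4↦6, 5↦3, 6↦5]  zeros at y ∈ {2}
  x = 6: [0↦6, 1↦0, 2↦4, 3↦2, 4↦6, 5↦0, 6↦3]  zeros at y ∈ {1, 5}
Collecting zeros: affine points = {(2, 5), (5, 2), (6, 1), (6, 5)}.
Total count |C(F_7)_aff| = 4.


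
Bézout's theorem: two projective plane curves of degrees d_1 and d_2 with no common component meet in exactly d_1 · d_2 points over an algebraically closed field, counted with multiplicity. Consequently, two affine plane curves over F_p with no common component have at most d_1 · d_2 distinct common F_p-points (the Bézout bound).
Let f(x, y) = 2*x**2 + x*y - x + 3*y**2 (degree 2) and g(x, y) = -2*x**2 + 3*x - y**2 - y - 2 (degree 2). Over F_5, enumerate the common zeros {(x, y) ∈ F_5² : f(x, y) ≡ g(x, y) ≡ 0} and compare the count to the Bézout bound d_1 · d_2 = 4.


Common zeros: ∅; count = 0; Bézout bound = 4.

deg(f) = 2, deg(g) = 2, so Bézout bound = 4.
Scan x ∈ F_5. For each x, list the y ∈ F_5 with f(x, y) ≡ 0 and those with g(x, y) ≡ 0 (mod 5); the common zeros in that column are the intersection.
  x = 0: f ≡ 0 at y ∈ {0}; g ≡ 0 at y ∈ ∅; common: ∅.
  x = 1: f ≡ 0 at y ∈ {1, 2}; g ≡ 0 at y ∈ ∅; common: ∅.
  x = 2: f ≡ 0 at y ∈ ∅; g ≡ 0 at y ∈ {2}; common: ∅.
  x = 3: f ≡ 0 at y ∈ {0, 4}; g ≡ 0 at y ∈ ∅; common: ∅.
  x = 4: f ≡ 0 at y ∈ {1}; g ≡ 0 at y ∈ ∅; common: ∅.
Collecting: common zeros = ∅, so the count is 0.
Comparison with the Bézout bound: 0 ≤ 4 = deg(f)·deg(g), as expected for curves with no common component (the affine F_5-count falls short of the bound because intersections may lie at infinity, over extension fields, or carry multiplicity).


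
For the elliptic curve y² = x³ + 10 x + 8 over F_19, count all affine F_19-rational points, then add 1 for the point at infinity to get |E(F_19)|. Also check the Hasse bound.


Affine points = {(1, 0), (2, 6), (2, 13), (4, 6), (4, 13), (8, 7), (8, 12), (10, 5), (10, 14), (11, 9), (11, 10), (13, 6), (13, 13), (14, 2), (14, 17), (18, 4), (18, 15)}; affine count = 17; |E(F_19)| = 18.

Discriminant check: Δ ∝ 4a³ + 27b² = 4·10³ + 27·8² = 4·1000 + 27·64 ≡ 9 (mod 19). Nonzero ⇒ E is nonsingular.
For each x ∈ F_19, compute rhs = x³ + 10·x + 8 mod 19, then count y ∈ F_19 with y² ≡ rhs.
  x = 0: rhs = 8, matching y values: none (0 points).
  x = 1: rhs = 0, matching y values: 0 (1 points).
  x = 2: rhs = 17, matching y values: 6, 13 (2 points).
  x = 3: rhs = 8, matching y values: none (0 points).
  x = 4: rhs = 17, matching y values: 6, 13 (2 points).
  x = 5: rhs = 12, matching y values: none (0 points).
  x = 6: rhs = 18, matching y values: none (0 points).
  x = 7: rhs = 3, matching y values: none (0 points).
  x = 8: rhs = 11, matching y values: 7, 12 (2 points).
  x = 9: rhs = 10, matching y values: none (0 points).
  x = 10: rhs = 6, matching y values: 5, 14 (2 points).
  x = 11: rhs = 5, matching y values: 9, 10 (2 points).
  x = 12: rhs = 13, matching y values: none (0 points).
  x = 13: rhs = 17, matching y values: 6, 13 (2 points).
  x = 14: rhs = 4, matching y values: 2, 17 (2 points).
  x = 15: rhs = 18, matching y values: none (0 points).
  x = 16: rhs = 8, matching y values: none (0 points).
  x = 17: rhs = 18, matching y values: none (0 points).
  x = 18: rhs = 16, matching y values: 4, 15 (2 points).
Total affine count: 17.
Full point count |E(F_19)| = 17 + 1 = 18.
Hasse bound: |18 − (19+1)| = |-2| = 2 ≤ 2√19 ≈ 8.7178 ✓.


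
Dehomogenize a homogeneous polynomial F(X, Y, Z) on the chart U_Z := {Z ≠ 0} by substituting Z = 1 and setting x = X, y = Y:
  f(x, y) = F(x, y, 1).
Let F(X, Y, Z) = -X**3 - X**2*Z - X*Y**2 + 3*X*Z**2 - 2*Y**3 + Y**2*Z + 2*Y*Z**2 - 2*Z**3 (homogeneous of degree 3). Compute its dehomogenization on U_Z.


f(x, y) = -x**3 - x**2 - x*y**2 + 3*x - 2*y**3 + y**2 + 2*y - 2

On U_Z we set Z = 1. Each monomial c·X^i·Y^j·Z^k in F becomes c·x^i·y^j·1^k = c·x^i·y^j.
Substituting Z = 1: F(X, Y, 1) = -x**3 - x**2 - x*y**2 + 3*x - 2*y**3 + y**2 + 2*y - 2.
Note: deg(f) ≤ deg(F) = 3; strict inequality happens when F is divisible by Z (lost terms).


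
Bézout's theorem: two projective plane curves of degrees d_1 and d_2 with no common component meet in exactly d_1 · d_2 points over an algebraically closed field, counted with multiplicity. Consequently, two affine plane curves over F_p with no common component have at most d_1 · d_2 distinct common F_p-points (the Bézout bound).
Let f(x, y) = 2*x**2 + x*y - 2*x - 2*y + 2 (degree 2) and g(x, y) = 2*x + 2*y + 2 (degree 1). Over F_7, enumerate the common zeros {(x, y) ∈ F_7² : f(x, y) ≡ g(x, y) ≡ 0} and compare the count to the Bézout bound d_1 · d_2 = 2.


Common zeros: ∅; count = 0; Bézout bound = 2.

deg(f) = 2, deg(g) = 1, so Bézout bound = 2.
Scan x ∈ F_7. For each x, list the y ∈ F_7 with f(x, y) ≡ 0 and those with g(x, y) ≡ 0 (mod 7); the common zeros in that column are the intersection.
  x = 0: f ≡ 0 at y ∈ {1}; g ≡ 0 at y ∈ {6}; common: ∅.
  x = 1: f ≡ 0 at y ∈ {2}; g ≡ 0 at y ∈ {5}; common: ∅.
  x = 2: f ≡ 0 at y ∈ ∅; g ≡ 0 at y ∈ {4}; common: ∅.
  x = 3: f ≡ 0 at y ∈ {0}; g ≡ 0 at y ∈ {3}; common: ∅.
  x = 4: f ≡ 0 at y ∈ {1}; g ≡ 0 at y ∈ {2}; common: ∅.
  x = 5: f ≡ 0 at y ∈ {0}; g ≡ 0 at y ∈ {1}; common: ∅.
  x = 6: f ≡ 0 at y ∈ {2}; g ≡ 0 at y ∈ {0}; common: ∅.
Collecting: common zeros = ∅, so the count is 0.
Comparison with the Bézout bound: 0 ≤ 2 = deg(f)·deg(g), as expected for curves with no common component (the affine F_7-count falls short of the bound because intersections may lie at infinity, over extension fields, or carry multiplicity).


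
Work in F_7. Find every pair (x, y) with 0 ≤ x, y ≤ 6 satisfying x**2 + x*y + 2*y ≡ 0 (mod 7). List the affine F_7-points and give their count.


Affine F_7-points: {(0, 0), (1, 2), (2, 6), (3, 1), (4, 2), (6, 6)}; count = 6.

For each of the 49 pairs (x, y) ∈ F_7², evaluate f(x, y) mod 7. Record the zeros.
  x = 0: [0↦0, 1↦2, 2↦4, 3↦6, 4↦1, 5↦3, 6↦5]  zeros at y ∈ {0}
  x = 1: [0↦1, 1↦4, 2↦0, 3↦3, 4↦6, 5↦2, 6↦5]  zeros at y ∈ {2}
  x = 2: [0↦4, 1↦1, 2↦5, 3↦2, 4↦6, 5↦3, 6↦0]  zeros at y ∈ {6}
  x = 3: [0↦2, 1↦0, 2↦5, 3↦3, 4↦1, 5↦6, 6↦4]  zeros at y ∈ {1}
  x = 4: [0↦2, 1↦1, 2↦0, 3↦6, 4↦5, 5↦4, 6↦3]  zeros at y ∈ {2}
  x = 5: [0↦4, 1↦4, 2↦4, 3↦4, 4↦4, 5↦4, 6↦4]  zeros at y ∈ ∅
  x = 6: [0↦1, 1↦2, 2↦3, 3↦4, 4↦5, 5↦6, 6↦0]  zeros at y ∈ {6}
Collecting zeros: affine points = {(0, 0), (1, 2), (2, 6), (3, 1), (4, 2), (6, 6)}.
Total count |C(F_7)_aff| = 6.


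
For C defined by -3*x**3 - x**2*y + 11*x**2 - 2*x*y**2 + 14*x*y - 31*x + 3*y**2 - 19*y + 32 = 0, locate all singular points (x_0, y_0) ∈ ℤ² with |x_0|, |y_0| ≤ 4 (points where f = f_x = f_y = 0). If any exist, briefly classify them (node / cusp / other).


Singular points: {(1, 3)}; classification: node.

Compute partial derivatives:
  f_x = -9*x**2 - 2*x*y + 22*x - 2*y**2 + 14*y - 31.
  f_y = -x**2 - 4*x*y + 14*x + 6*y - 19.
Scan x_0 ∈ {−4, ..., 4}. For each x_0, f_y(x_0, y) is a polynomial in y; find its integer roots y ∈ {−4, ..., 4}, then test f_x and f at those candidates.
  x = -4: f_y(-4, y) = 22*y - 91; no integer root y with |y| ≤ 4.
  x = -3: f_y(-3, y) = 18*y - 70; no integer root y with |y| ≤ 4.
  x = -2: f_y(-2, y) = 14*y - 51; no integer root y with |y| ≤ 4.
  x = -1: f_y(-1, y) = 10*y - 34; no integer root y with |y| ≤ 4.
  x = 0: f_y(0, y) = 6*y - 19; no integer root y with |y| ≤ 4.
  x = 1: f_y(1, y) = 2*y - 6; vanishes at y ∈ {3}. (1, 3): f_x = 0, f = 0 — SINGULAR.
  x = 2: f_y(2, y) = 5 - 2*y; no integer root y with |y| ≤ 4.
  x = 3: f_y(3, y) = 14 - 6*y; no integer root y with |y| ≤ 4.
  x = 4: f_y(4, y) = 21 - 10*y; no integer root y with |y| ≤ 4.
Only singular point on the grid: (1, 3).
Classify: substitute x = 1 + u, y = 3 + v and expand: f = -3*u**3 - u**2*v - u**2 - 2*u*v**2 + v**2.
No constant or linear terms (consistent with a singular point). Quadratic part: -u**2 + v**2. Cubic part: -3*u**3 - u**2*v - 2*u*v**2.
The quadratic part v**2 - u**2 = (v − u)(v + u) splits into two distinct linear factors, so there are two distinct tangent lines y − 3 = ±(x − 1) — this is a node (ordinary double point).
Classification: node.


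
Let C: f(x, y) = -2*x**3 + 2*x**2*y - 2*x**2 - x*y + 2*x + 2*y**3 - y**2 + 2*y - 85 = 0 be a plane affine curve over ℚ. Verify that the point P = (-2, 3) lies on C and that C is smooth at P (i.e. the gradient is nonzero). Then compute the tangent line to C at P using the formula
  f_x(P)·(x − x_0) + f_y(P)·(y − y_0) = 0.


Tangent line at P: -41*x + 60*y - 262 = 0.

Step 1: f(-2, 3) = 0, so P lies on C.
Step 2: partial derivatives
  f_x(x, y) = -6*x**2 + 4*x*y - 4*x - y + 2, f_y(x, y) = 2*x**2 - x + 6*y**2 - 2*y + 2.
  f_x(P) = -41, f_y(P) = 60 (gradient nonzero, so P is smooth).
Step 3: tangent line at P: -41·(x − -2) + 60·(y − 3) = 0.
Expanding: -41*x + 60*y - 262 = 0.


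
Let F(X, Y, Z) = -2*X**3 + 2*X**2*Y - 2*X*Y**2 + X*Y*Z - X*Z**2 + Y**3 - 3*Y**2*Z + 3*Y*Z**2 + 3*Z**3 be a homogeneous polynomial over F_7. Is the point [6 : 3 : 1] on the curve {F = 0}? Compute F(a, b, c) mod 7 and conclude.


F(6,3,1) ≡ 1 (mod 7); P is NOT on the curve.

Evaluate F(6, 3, 1) term-by-term (mod 7).
  -2*X**3 ↦ -2·216·1·1 = -432
  2*X**2*Y ↦ 2·36·3·1 = 216
  -2*X*Y**2 ↦ -2·6·9·1 = -108
  X*Y*Z ↦ 1·6·3·1 = 18
  -X*Z**2 ↦ -1·6·1·1 = -6
  Y**3 ↦ 1·1·27·1 = 27
  -3*Y**2*Z ↦ -3·1·9·1 = -27
  3*Y*Z**2 ↦ 3·1·3·1 = 9
  3*Z**3 ↦ 3·1·1·1 = 3
Sum: F(6, 3, 1) = (-432) + (216) + (-108) + (18) + (-6) + (27) + (-27) + (9) + (3) = -300.
Reducing mod 7: -300 ≡ 1 (mod 7).
Since F(a, b, c) ≡ 1 ≠ 0 (mod 7), P does NOT lie on the curve.


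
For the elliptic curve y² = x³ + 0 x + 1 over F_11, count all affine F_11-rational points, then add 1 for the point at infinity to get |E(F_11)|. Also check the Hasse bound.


Affine points = {(0, 1), (0, 10), (2, 3), (2, 8), (5, 4), (5, 7), (7, 5), (7, 6), (9, 2), (9, 9), (10, 0)}; affine count = 11; |E(F_11)| = 12.

Discriminant check: Δ ∝ 4a³ + 27b² = 4·0³ + 27·1² = 4·0 + 27·1 ≡ 5 (mod 11). Nonzero ⇒ E is nonsingular.
For each x ∈ F_11, compute rhs = x³ + 0·x + 1 mod 11, then count y ∈ F_11 with y² ≡ rhs.
  x = 0: rhs = 1, matching y values: 1, 10 (2 points).
  x = 1: rhs = 2, matching y values: none (0 points).
  x = 2: rhs = 9, matching y values: 3, 8 (2 points).
  x = 3: rhs = 6, matching y values: none (0 points).
  x = 4: rhs = 10, matching y values: none (0 points).
  x = 5: rhs = 5, matching y values: 4, 7 (2 points).
  x = 6: rhs = 8, matching y values: none (0 points).
  x = 7: rhs = 3, matching y values: 5, 6 (2 points).
  x = 8: rhs = 7, matching y values: none (0 points).
  x = 9: rhs = 4, matching y values: 2, 9 (2 points).
  x = 10: rhs = 0, matching y values: 0 (1 points).
Total affine count: 11.
Full point count |E(F_11)| = 11 + 1 = 12.
Hasse bound: |12 − (11+1)| = |0| = 0 ≤ 2√11 ≈ 6.6332 ✓.


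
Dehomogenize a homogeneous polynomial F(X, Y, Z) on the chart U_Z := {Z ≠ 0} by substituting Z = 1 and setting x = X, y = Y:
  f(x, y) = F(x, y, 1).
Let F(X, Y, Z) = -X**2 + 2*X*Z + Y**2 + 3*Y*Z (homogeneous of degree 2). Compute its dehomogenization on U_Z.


f(x, y) = -x**2 + 2*x + y**2 + 3*y

On U_Z we set Z = 1. Each monomial c·X^i·Y^j·Z^k in F becomes c·x^i·y^j·1^k = c·x^i·y^j.
Substituting Z = 1: F(X, Y, 1) = -x**2 + 2*x + y**2 + 3*y.
Note: deg(f) ≤ deg(F) = 2; strict inequality happens when F is divisible by Z (lost terms).


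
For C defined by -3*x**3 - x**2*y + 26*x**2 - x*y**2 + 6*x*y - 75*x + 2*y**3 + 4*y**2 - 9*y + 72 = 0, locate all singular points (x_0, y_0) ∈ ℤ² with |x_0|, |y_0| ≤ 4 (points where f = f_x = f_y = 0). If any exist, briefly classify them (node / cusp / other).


Singular points: {(3, 0)}; classification: node.

Compute partial derivatives:
  f_x = -9*x**2 - 2*x*y + 52*x - y**2 + 6*y - 75.
  f_y = -x**2 - 2*x*y + 6*x + 6*y**2 + 8*y - 9.
Scan x_0 ∈ {−4, ..., 4}. For each x_0, f_y(x_0, y) is a polynomial in y; find its integer roots y ∈ {−4, ..., 4}, then test f_x and f at those candidates.
  x = -4: f_y(-4, y) = 6*y**2 + 16*y - 49; no integer root y with |y| ≤ 4.
  x = -3: f_y(-3, y) = 6*y**2 + 14*y - 36; no integer root y with |y| ≤ 4.
  x = -2: f_y(-2, y) = 6*y**2 + 12*y - 25; no integer root y with |y| ≤ 4.
  x = -1: f_y(-1, y) = 6*y**2 + 10*y - 16; vanishes at y ∈ {1}. (-1, 1): f_x = -129 ≠ 0.
  x = 0: f_y(0, y) = 6*y**2 + 8*y - 9; no integer root y with |y| ≤ 4.
  x = 1: f_y(1, y) = 6*y**2 + 6*y - 4; no integer root y with |y| ≤ 4.
  x = 2: f_y(2, y) = 6*y**2 + 4*y - 1; no integer root y with |y| ≤ 4.
  x = 3: f_y(3, y) = 6*y**2 + 2*y; vanishes at y ∈ {0}. (3, 0): f_x = 0, f = 0 — SINGULAR.
  x = 4: f_y(4, y) = 6*y**2 - 1; no integer root y with |y| ≤ 4.
Only singular point on the grid: (3, 0).
Classify: substitute x = 3 + u, y = 0 + v and expand: f = -3*u**3 - u**2*v - u**2 - u*v**2 + 2*v**3 + v**2.
No constant or linear terms (consistent with a singular point). Quadratic part: -u**2 + v**2. Cubic part: -3*u**3 - u**2*v - u*v**2 + 2*v**3.
The quadratic part v**2 - u**2 = (v − u)(v + u) splits into two distinct linear factors, so there are two distinct tangent lines y − 0 = ±(x − 3) — this is a node (ordinary double point).
Classification: node.


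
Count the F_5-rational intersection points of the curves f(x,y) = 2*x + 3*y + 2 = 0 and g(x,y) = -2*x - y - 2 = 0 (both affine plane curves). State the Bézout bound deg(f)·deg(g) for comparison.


Common zeros: {(4, 0)}; count = 1; Bézout bound = 1.

deg(f) = 1, deg(g) = 1, so Bézout bound = 1.
Scan x ∈ F_5. For each x, list the y ∈ F_5 with f(x, y) ≡ 0 and those with g(x, y) ≡ 0 (mod 5); the common zeros in that column are the intersection.
  x = 0: f ≡ 0 at y ∈ {1}; g ≡ 0 at y ∈ {3}; common: ∅.
  x = 1: f ≡ 0 at y ∈ {2}; g ≡ 0 at y ∈ {1}; common: ∅.
  x = 2: f ≡ 0 at y ∈ {3}; g ≡ 0 at y ∈ {4}; common: ∅.
  x = 3: f ≡ 0 at y ∈ {4}; g ≡ 0 at y ∈ {2}; common: ∅.
  x = 4: f ≡ 0 at y ∈ {0}; g ≡ 0 at y ∈ {0}; common: {0}.
Collecting: common zeros = {(4, 0)}, so the count is 1.
Comparison with the Bézout bound: 1 ≤ 1 = deg(f)·deg(g), as expected for curves with no common component (the bound is attained).


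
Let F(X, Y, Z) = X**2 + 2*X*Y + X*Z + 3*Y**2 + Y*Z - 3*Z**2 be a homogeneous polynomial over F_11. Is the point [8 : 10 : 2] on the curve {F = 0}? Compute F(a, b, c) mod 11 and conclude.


F(8,10,2) ≡ 9 (mod 11); P is NOT on the curve.

Evaluate F(8, 10, 2) term-by-term (mod 11).
  X**2 ↦ 1·64·1·1 = 64
  2*X*Y ↦ 2·8·10·1 = 160
  X*Z ↦ 1·8·1·2 = 16
  3*Y**2 ↦ 3·1·100·1 = 300
  Y*Z ↦ 1·1·10·2 = 20
  -3*Z**2 ↦ -3·1·1·4 = -12
Sum: F(8, 10, 2) = (64) + (160) + (16) + (300) + (20) + (-12) = 548.
Reducing mod 11: 548 ≡ 9 (mod 11).
Since F(a, b, c) ≡ 9 ≠ 0 (mod 11), P does NOT lie on the curve.


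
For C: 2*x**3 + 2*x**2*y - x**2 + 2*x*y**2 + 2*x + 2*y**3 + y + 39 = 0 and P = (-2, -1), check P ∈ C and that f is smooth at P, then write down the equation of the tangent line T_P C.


Tangent line at P: 40*x + 23*y + 103 = 0.

Step 1: f(-2, -1) = 0, so P lies on C.
Step 2: partial derivatives
  f_x(x, y) = 6*x**2 + 4*x*y - 2*x + 2*y**2 + 2, f_y(x, y) = 2*x**2 + 4*x*y + 6*y**2 + 1.
  f_x(P) = 40, f_y(P) = 23 (gradient nonzero, so P is smooth).
Step 3: tangent line at P: 40·(x − -2) + 23·(y − -1) = 0.
Expanding: 40*x + 23*y + 103 = 0.


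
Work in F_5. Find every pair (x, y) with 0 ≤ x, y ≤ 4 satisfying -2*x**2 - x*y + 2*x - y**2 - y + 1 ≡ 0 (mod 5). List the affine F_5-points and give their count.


Affine F_5-points: {(0, 2)}; count = 1.

For each of the 25 pairs (x, y) ∈ F_5², evaluate f(x, y) mod 5. Record the zeros.
  x = 0: [0↦1, 1↦4, 2↦0, 3↦4, 4↦1]  zeros at y ∈ {2}
  x = 1: [0↦1, 1↦3, 2↦3, 3↦1, 4↦2]  zeros at y ∈ ∅
  x = 2: [0↦2, 1↦3, 2↦2, 3↦4, 4↦4]  zeros at y ∈ ∅
  x = 3: [0↦4, 1↦4, 2↦2, 3↦3, 4↦2]  zeros at y ∈ ∅
  x = 4: [0↦2, 1↦1, 2↦3, 3↦3, 4↦1]  zeros at y ∈ ∅
Collecting zeros: affine points = {(0, 2)}.
Total count |C(F_5)_aff| = 1.


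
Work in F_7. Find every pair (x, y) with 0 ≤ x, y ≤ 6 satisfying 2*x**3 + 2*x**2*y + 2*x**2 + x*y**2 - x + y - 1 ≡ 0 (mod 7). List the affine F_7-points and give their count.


Affine F_7-points: {(0, 1), (1, 5), (1, 6), (2, 0), (2, 6), (3, 5), (4, 5), (4, 6), (5, 0), (5, 1), (6, 0), (6, 3)}; count = 12.

For each of the 49 pairs (x, y) ∈ F_7², evaluate f(x, y) mod 7. Record the zeros.
  x = 0: [0↦6, 1↦0, 2↦1, 3↦2, 4↦3, 5↦4, 6↦5]  zeros at y ∈ {1}
  x = 1: [0↦2, 1↦6, 2↦5, 3↦6, 4↦2, 5↦0, 6↦0]  zeros at y ∈ {5, 6}
  x = 2: [0↦0, 1↦4, 2↦5, 3↦3, 4↦5, 5↦4, 6↦0]  zeros at y ∈ {0, 6}
  x = 3: [0↦5, 1↦6, 2↦6, 3↦5, 4↦3, 5↦0, 6↦3]  zeros at y ∈ {5}
  x = 4: [0↦1, 1↦3, 2↦6, 3↦3, 4↦1, 5↦0, 6↦0]  zeros at y ∈ {5, 6}
  x = 5: [0↦0, 1↦0, 2↦3, 3↦2, 4↦4, 5↦2, 6↦3]  zeros at y ∈ {0, 1}
  x = 6: [0↦0, 1↦2, 2↦2, 3↦0, 4↦3, 5↦4, 6↦3]  zeros at y ∈ {0, 3}
Collecting zeros: affine points = {(0, 1), (1, 5), (1, 6), (2, 0), (2, 6), (3, 5), (4, 5), (4, 6), (5, 0), (5, 1), (6, 0), (6, 3)}.
Total count |C(F_7)_aff| = 12.


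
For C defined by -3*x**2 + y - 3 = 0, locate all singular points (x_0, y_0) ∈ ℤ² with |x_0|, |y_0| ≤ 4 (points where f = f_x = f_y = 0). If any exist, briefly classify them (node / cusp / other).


No singular points in the scanned grid; C is smooth there.

Compute partial derivatives:
  f_x = -6*x.
  f_y = 1.
f_y = 1 is a nonzero constant, so f_y never vanishes: no point (x, y) can satisfy f = f_x = f_y = 0. In particular no (x, y) ∈ {−4, ..., 4}² is singular; the curve is smooth.


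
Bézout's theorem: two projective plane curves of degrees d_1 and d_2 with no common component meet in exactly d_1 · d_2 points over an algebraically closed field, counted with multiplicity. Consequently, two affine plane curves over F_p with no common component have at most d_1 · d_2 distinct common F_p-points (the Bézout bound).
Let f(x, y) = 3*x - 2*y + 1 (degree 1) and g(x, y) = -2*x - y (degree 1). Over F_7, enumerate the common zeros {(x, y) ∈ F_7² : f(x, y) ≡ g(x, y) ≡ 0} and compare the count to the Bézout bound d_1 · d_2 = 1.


Common zeros: ∅; count = 0; Bézout bound = 1.

deg(f) = 1, deg(g) = 1, so Bézout bound = 1.
Scan x ∈ F_7. For each x, list the y ∈ F_7 with f(x, y) ≡ 0 and those with g(x, y) ≡ 0 (mod 7); the common zeros in that column are the intersection.
  x = 0: f ≡ 0 at y ∈ {4}; g ≡ 0 at y ∈ {0}; common: ∅.
  x = 1: f ≡ 0 at y ∈ {2}; g ≡ 0 at y ∈ {5}; common: ∅.
  x = 2: f ≡ 0 at y ∈ {0}; g ≡ 0 at y ∈ {3}; common: ∅.
  x = 3: f ≡ 0 at y ∈ {5}; g ≡ 0 at y ∈ {1}; common: ∅.
  x = 4: f ≡ 0 at y ∈ {3}; g ≡ 0 at y ∈ {6}; common: ∅.
  x = 5: f ≡ 0 at y ∈ {1}; g ≡ 0 at y ∈ {4}; common: ∅.
  x = 6: f ≡ 0 at y ∈ {6}; g ≡ 0 at y ∈ {2}; common: ∅.
Collecting: common zeros = ∅, so the count is 0.
Comparison with the Bézout bound: 0 ≤ 1 = deg(f)·deg(g), as expected for curves with no common component (the affine F_7-count falls short of the bound because intersections may lie at infinity, over extension fields, or carry multiplicity).


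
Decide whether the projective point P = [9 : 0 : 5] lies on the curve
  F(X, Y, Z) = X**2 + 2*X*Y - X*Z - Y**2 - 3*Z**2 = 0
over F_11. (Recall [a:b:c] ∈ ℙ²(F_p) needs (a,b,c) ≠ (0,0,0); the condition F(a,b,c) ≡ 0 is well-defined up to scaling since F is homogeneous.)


F(9,0,5) ≡ 5 (mod 11); P is NOT on the curve.

Evaluate F(9, 0, 5) term-by-term (mod 11).
  X**2 ↦ 1·81·1·1 = 81
  2*X*Y ↦ 2·9·0·1 = 0
  -X*Z ↦ -1·9·1·5 = -45
  -Y**2 ↦ -1·1·0·1 = 0
  -3*Z**2 ↦ -3·1·1·25 = -75
Sum: F(9, 0, 5) = (81) + (0) + (-45) + (0) + (-75) = -39.
Reducing mod 11: -39 ≡ 5 (mod 11).
Since F(a, b, c) ≡ 5 ≠ 0 (mod 11), P does NOT lie on the curve.


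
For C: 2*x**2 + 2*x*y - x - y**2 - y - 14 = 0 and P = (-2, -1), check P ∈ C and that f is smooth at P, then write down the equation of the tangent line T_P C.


Tangent line at P: -11*x - 3*y - 25 = 0.

Step 1: f(-2, -1) = 0, so P lies on C.
Step 2: partial derivatives
  f_x(x, y) = 4*x + 2*y - 1, f_y(x, y) = 2*x - 2*y - 1.
  f_x(P) = -11, f_y(P) = -3 (gradient nonzero, so P is smooth).
Step 3: tangent line at P: -11·(x − -2) + -3·(y − -1) = 0.
Expanding: -11*x - 3*y - 25 = 0.


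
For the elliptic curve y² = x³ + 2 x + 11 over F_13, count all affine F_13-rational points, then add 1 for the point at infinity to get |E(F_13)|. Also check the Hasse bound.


Affine points = {(1, 1), (1, 12), (2, 6), (2, 7), (5, 4), (5, 9), (7, 2), (7, 11), (9, 2), (9, 11), (10, 2), (10, 11), (11, 5), (11, 8)}; affine count = 14; |E(F_13)| = 15.

Discriminant check: Δ ∝ 4a³ + 27b² = 4·2³ + 27·11² = 4·8 + 27·121 ≡ 10 (mod 13). Nonzero ⇒ E is nonsingular.
For each x ∈ F_13, compute rhs = x³ + 2·x + 11 mod 13, then count y ∈ F_13 with y² ≡ rhs.
  x = 0: rhs = 11, matching y values: none (0 points).
  x = 1: rhs = 1, matching y values: 1, 12 (2 points).
  x = 2: rhs = 10, matching y values: 6, 7 (2 points).
  x = 3: rhs = 5, matching y values: none (0 points).
  x = 4: rhs = 5, matching y values: none (0 points).
  x = 5: rhs = 3, matching y values: 4, 9 (2 points).
  x = 6: rhs = 5, matching y values: none (0 points).
  x = 7: rhs = 4, matching y values: 2, 11 (2 points).
  x = 8: rhs = 6, matching y values: none (0 points).
  x = 9: rhs = 4, matching y values: 2, 11 (2 points).
  x = 10: rhs = 4, matching y values: 2, 11 (2 points).
  x = 11: rhs = 12, matching y values: 5, 8 (2 points).
  x = 12: rhs = 8, matching y values: none (0 points).
Total affine count: 14.
Full point count |E(F_13)| = 14 + 1 = 15.
Hasse bound: |15 − (13+1)| = |1| = 1 ≤ 2√13 ≈ 7.2111 ✓.


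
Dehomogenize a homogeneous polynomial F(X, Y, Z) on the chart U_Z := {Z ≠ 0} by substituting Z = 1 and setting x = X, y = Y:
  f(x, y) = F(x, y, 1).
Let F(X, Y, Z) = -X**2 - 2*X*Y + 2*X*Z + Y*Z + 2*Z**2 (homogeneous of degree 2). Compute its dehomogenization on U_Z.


f(x, y) = -x**2 - 2*x*y + 2*x + y + 2

On U_Z we set Z = 1. Each monomial c·X^i·Y^j·Z^k in F becomes c·x^i·y^j·1^k = c·x^i·y^j.
Substituting Z = 1: F(X, Y, 1) = -x**2 - 2*x*y + 2*x + y + 2.
Note: deg(f) ≤ deg(F) = 2; strict inequality happens when F is divisible by Z (lost terms).


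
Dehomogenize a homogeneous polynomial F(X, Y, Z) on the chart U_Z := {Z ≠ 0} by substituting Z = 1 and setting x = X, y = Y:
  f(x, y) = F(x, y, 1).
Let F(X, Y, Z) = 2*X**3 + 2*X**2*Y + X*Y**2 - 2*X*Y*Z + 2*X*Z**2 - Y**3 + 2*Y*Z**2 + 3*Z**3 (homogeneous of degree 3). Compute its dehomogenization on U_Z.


f(x, y) = 2*x**3 + 2*x**2*y + x*y**2 - 2*x*y + 2*x - y**3 + 2*y + 3

On U_Z we set Z = 1. Each monomial c·X^i·Y^j·Z^k in F becomes c·x^i·y^j·1^k = c·x^i·y^j.
Substituting Z = 1: F(X, Y, 1) = 2*x**3 + 2*x**2*y + x*y**2 - 2*x*y + 2*x - y**3 + 2*y + 3.
Note: deg(f) ≤ deg(F) = 3; strict inequality happens when F is divisible by Z (lost terms).


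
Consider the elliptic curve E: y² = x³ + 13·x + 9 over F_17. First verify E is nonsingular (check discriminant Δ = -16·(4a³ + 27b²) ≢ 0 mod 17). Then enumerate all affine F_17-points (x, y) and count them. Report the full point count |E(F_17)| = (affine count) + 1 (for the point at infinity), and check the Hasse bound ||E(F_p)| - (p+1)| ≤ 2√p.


Affine points = {(0, 3), (0, 14), (2, 3), (2, 14), (7, 1), (7, 16), (8, 8), (8, 9), (10, 0), (11, 2), (11, 15), (15, 3), (15, 14)}; affine count = 13; |E(F_17)| = 14.

Discriminant check: Δ ∝ 4a³ + 27b² = 4·13³ + 27·9² = 4·2197 + 27·81 ≡ 10 (mod 17). Nonzero ⇒ E is nonsingular.
For each x ∈ F_17, compute rhs = x³ + 13·x + 9 mod 17, then count y ∈ F_17 with y² ≡ rhs.
  x = 0: rhs = 9, matching y values: 3, 14 (2 points).
  x = 1: rhs = 6, matching y values: none (0 points).
  x = 2: rhs = 9, matching y values: 3, 14 (2 points).
  x = 3: rhs = 7, matching y values: none (0 points).
  x = 4: rhs = 6, matching y values: none (0 points).
  x = 5: rhs = 12, matching y values: none (0 points).
  x = 6: rhs = 14, matching y values: none (0 points).
  x = 7: rhs = 1, matching y values: 1, 16 (2 points).
  x = 8: rhs = 13, matching y values: 8, 9 (2 points).
  x = 9: rhs = 5, matching y values: none (0 points).
  x = 10: rhs = 0, matching y values: 0 (1 points).
  x = 11: rhs = 4, matching y values: 2, 15 (2 points).
  x = 12: rhs = 6, matching y values: none (0 points).
  x = 13: rhs = 12, matching y values: none (0 points).
  x = 14: rhs = 11, matching y values: none (0 points).
  x = 15: rhs = 9, matching y values: 3, 14 (2 points).
  x = 16: rhs = 12, matching y values: none (0 points).
Total affine count: 13.
Full point count |E(F_17)| = 13 + 1 = 14.
Hasse bound: |14 − (17+1)| = |-4| = 4 ≤ 2√17 ≈ 8.2462 ✓.


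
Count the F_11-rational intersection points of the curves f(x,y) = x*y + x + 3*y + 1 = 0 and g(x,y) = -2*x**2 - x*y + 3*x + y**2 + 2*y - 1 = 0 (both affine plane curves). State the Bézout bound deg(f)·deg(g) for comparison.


Common zeros: {(2, 6)}; count = 1; Bézout bound = 4.

deg(f) = 2, deg(g) = 2, so Bézout bound = 4.
Scan x ∈ F_11. For each x, list the y ∈ F_11 with f(x, y) ≡ 0 and those with g(x, y) ≡ 0 (mod 11); the common zeros in that column are the intersection.
  x = 0: f ≡ 0 at y ∈ {7}; g ≡ 0 at y ∈ ∅; common: ∅.
  x = 1: f ≡ 0 at y ∈ {5}; g ≡ 0 at y ∈ {0, 10}; common: ∅.
  x = 2: f ≡ 0 at y ∈ {6}; g ≡ 0 at y ∈ {5, 6}; common: {6}.
  x = 3: f ≡ 0 at y ∈ {3}; g ≡ 0 at y ∈ ∅; common: ∅.
  x = 4: f ≡ 0 at y ∈ {4}; g ≡ 0 at y ∈ {1}; common: ∅.
  x = 5: f ≡ 0 at y ∈ {2}; g ≡ 0 at y ∈ ∅; common: ∅.
  x = 6: f ≡ 0 at y ∈ {9}; g ≡ 0 at y ∈ {0, 4}; common: ∅.
  x = 7: f ≡ 0 at y ∈ {8}; g ≡ 0 at y ∈ ∅; common: ∅.
  x = 8: f ≡ 0 at y ∈ ∅; g ≡ 0 at y ∈ {1, 5}; common: ∅.
  x = 9: f ≡ 0 at y ∈ {1}; g ≡ 0 at y ∈ ∅; common: ∅.
  x = 10: f ≡ 0 at y ∈ {0}; g ≡ 0 at y ∈ {4}; common: ∅.
Collecting: common zeros = {(2, 6)}, so the count is 1.
Comparison with the Bézout bound: 1 ≤ 4 = deg(f)·deg(g), as expected for curves with no common component (the affine F_11-count falls short of the bound because intersections may lie at infinity, over extension fields, or carry multiplicity).


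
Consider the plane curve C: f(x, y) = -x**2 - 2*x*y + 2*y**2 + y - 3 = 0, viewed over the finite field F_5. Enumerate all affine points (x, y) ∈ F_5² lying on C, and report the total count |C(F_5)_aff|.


Affine F_5-points: {(0, 1), (2, 2), (3, 1), (3, 4), (4, 2), (4, 4)}; count = 6.

For each of the 25 pairs (x, y) ∈ F_5², evaluate f(x, y) mod 5. Record the zeros.
  x = 0: [0↦2, 1↦0, 2↦2, 3↦3, 4↦3]  zeros at y ∈ {1}
  x = 1: [0↦1, 1↦2, 2↦2, 3↦1, 4↦4]  zeros at y ∈ ∅
  x = 2: [0↦3, 1↦2, 2↦0, 3↦2, 4↦3]  zeros at y ∈ {2}
  x = 3: [0↦3, 1↦0, 2↦1, 3↦1, 4↦0]  zeros at y ∈ {1, 4}
  x = 4: [0↦1, 1↦1, 2↦0, 3↦3, 4↦0]  zeros at y ∈ {2, 4}
Collecting zeros: affine points = {(0, 1), (2, 2), (3, 1), (3, 4), (4, 2), (4, 4)}.
Total count |C(F_5)_aff| = 6.


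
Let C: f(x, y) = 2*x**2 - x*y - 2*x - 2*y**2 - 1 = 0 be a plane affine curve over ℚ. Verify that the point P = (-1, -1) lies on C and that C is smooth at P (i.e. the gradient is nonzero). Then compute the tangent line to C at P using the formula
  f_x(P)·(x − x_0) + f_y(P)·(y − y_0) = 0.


Tangent line at P: -5*x + 5*y = 0.

Step 1: f(-1, -1) = 0, so P lies on C.
Step 2: partial derivatives
  f_x(x, y) = 4*x - y - 2, f_y(x, y) = -x - 4*y.
  f_x(P) = -5, f_y(P) = 5 (gradient nonzero, so P is smooth).
Step 3: tangent line at P: -5·(x − -1) + 5·(y − -1) = 0.
Expanding: -5*x + 5*y = 0.


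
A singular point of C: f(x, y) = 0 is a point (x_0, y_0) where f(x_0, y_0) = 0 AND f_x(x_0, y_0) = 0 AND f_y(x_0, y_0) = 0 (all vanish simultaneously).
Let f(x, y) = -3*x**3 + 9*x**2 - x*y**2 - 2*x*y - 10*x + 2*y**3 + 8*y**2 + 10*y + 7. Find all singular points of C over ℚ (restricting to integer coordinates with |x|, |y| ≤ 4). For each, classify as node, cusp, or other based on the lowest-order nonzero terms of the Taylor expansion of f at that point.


Singular points: {(1, -1)}; classification: cusp.

Compute partial derivatives:
  f_x = -9*x**2 + 18*x - y**2 - 2*y - 10.
  f_y = -2*x*y - 2*x + 6*y**2 + 16*y + 10.
Scan x_0 ∈ {−4, ..., 4}. For each x_0, f_y(x_0, y) is a polynomial in y; find its integer roots y ∈ {−4, ..., 4}, then test f_x and f at those candidates.
  x = -4: f_y(-4, y) = 6*y**2 + 24*y + 18; vanishes at y ∈ {-3, -1}. (-4, -3): f_x = -229 ≠ 0; (-4, -1): f_x = -225 ≠ 0.
  x = -3: f_y(-3, y) = 6*y**2 + 22*y + 16; vanishes at y ∈ {-1}. (-3, -1): f_x = -144 ≠ 0.
  x = -2: f_y(-2, y) = 6*y**2 + 20*y + 14; vanishes at y ∈ {-1}. (-2, -1): f_x = -81 ≠ 0.
  x = -1: f_y(-1, y) = 6*y**2 + 18*y + 12; vanishes at y ∈ {-2, -1}. (-1, -2): f_x = -37 ≠ 0; (-1, -1): f_x = -36 ≠ 0.
  x = 0: f_y(0, y) = 6*y**2 + 16*y + 10; vanishes at y ∈ {-1}. (0, -1): f_x = -9 ≠ 0.
  x = 1: f_y(1, y) = 6*y**2 + 14*y + 8; vanishes at y ∈ {-1}. (1, -1): f_x = 0, f = 0 — SINGULAR.
  x = 2: f_y(2, y) = 6*y**2 + 12*y + 6; vanishes at y ∈ {-1}. (2, -1): f_x = -9 ≠ 0.
  x = 3: f_y(3, y) = 6*y**2 + 10*y + 4; vanishes at y ∈ {-1}. (3, -1): f_x = -36 ≠ 0.
  x = 4: f_y(4, y) = 6*y**2 + 8*y + 2; vanishes at y ∈ {-1}. (4, -1): f_x = -81 ≠ 0.
Only singular point on the grid: (1, -1).
Classify: substitute x = 1 + u, y = -1 + v and expand: f = -3*u**3 - u*v**2 + 2*v**3 + v**2.
No constant or linear terms (consistent with a singular point). Quadratic part: v**2. Cubic part: -3*u**3 - u*v**2 + 2*v**3.
The quadratic part v**2 is a perfect square, so there is a single (double) tangent line v = 0, i.e. y = -1. Restricting the cubic part to that line (v = 0) leaves -3*u**3 ≠ 0, so f is not divisible by v and the branch is v² ≈ 3*u**3 to lowest order — this is a cusp.
Classification: cusp.


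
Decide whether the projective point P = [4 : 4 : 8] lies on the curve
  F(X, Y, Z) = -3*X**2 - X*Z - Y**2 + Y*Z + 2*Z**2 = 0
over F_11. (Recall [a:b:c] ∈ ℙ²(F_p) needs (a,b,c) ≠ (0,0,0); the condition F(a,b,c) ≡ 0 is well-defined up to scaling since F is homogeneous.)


F(4,4,8) ≡ 9 (mod 11); P is NOT on the curve.

Evaluate F(4, 4, 8) term-by-term (mod 11).
  -3*X**2 ↦ -3·16·1·1 = -48
  -X*Z ↦ -1·4·1·8 = -32
  -Y**2 ↦ -1·1·16·1 = -16
  Y*Z ↦ 1·1·4·8 = 32
  2*Z**2 ↦ 2·1·1·64 = 128
Sum: F(4, 4, 8) = (-48) + (-32) + (-16) + (32) + (128) = 64.
Reducing mod 11: 64 ≡ 9 (mod 11).
Since F(a, b, c) ≡ 9 ≠ 0 (mod 11), P does NOT lie on the curve.


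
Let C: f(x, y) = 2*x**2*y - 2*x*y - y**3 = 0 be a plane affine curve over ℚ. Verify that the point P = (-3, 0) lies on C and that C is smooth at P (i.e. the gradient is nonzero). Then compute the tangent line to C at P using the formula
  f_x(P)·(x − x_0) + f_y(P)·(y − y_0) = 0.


Tangent line at P: 24*y = 0.

Step 1: f(-3, 0) = 0, so P lies on C.
Step 2: partial derivatives
  f_x(x, y) = 4*x*y - 2*y, f_y(x, y) = 2*x**2 - 2*x - 3*y**2.
  f_x(P) = 0, f_y(P) = 24 (gradient nonzero, so P is smooth).
Step 3: tangent line at P: 0·(x − -3) + 24·(y − 0) = 0.
Expanding: 24*y = 0.


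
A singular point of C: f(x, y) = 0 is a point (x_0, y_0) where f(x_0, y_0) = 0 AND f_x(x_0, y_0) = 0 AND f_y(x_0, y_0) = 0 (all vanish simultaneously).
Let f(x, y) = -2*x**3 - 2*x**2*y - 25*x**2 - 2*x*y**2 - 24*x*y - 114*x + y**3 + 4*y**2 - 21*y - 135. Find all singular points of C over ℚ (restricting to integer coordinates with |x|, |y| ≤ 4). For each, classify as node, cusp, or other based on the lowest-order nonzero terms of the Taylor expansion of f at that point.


Singular points: {(-3, -3)}; classification: node.

Compute partial derivatives:
  f_x = -6*x**2 - 4*x*y - 50*x - 2*y**2 - 24*y - 114.
  f_y = -2*x**2 - 4*x*y - 24*x + 3*y**2 + 8*y - 21.
Scan x_0 ∈ {−4, ..., 4}. For each x_0, f_y(x_0, y) is a polynomial in y; find its integer roots y ∈ {−4, ..., 4}, then test f_x and f at those candidates.
  x = -4: f_y(-4, y) = 3*y**2 + 24*y + 43; no integer root y with |y| ≤ 4.
  x = -3: f_y(-3, y) = 3*y**2 + 20*y + 33; vanishes at y ∈ {-3}. (-3, -3): f_x = 0, f = 0 — SINGULAR.
  x = -2: f_y(-2, y) = 3*y**2 + 16*y + 19; no integer root y with |y| ≤ 4.
  x = -1: f_y(-1, y) = 3*y**2 + 12*y + 1; no integer root y with |y| ≤ 4.
  x = 0: f_y(0, y) = 3*y**2 + 8*y - 21; no integer root y with |y| ≤ 4.
  x = 1: f_y(1, y) = 3*y**2 + 4*y - 47; no integer root y with |y| ≤ 4.
  x = 2: f_y(2, y) = 3*y**2 - 77; no integer root y with |y| ≤ 4.
  x = 3: f_y(3, y) = 3*y**2 - 4*y - 111; no integer root y with |y| ≤ 4.
  x = 4: f_y(4, y) = 3*y**2 - 8*y - 149; no integer root y with |y| ≤ 4.
Only singular point on the grid: (-3, -3).
Classify: substitute x = -3 + u, y = -3 + v and expand: f = -2*u**3 - 2*u**2*v - u**2 - 2*u*v**2 + v**3 + v**2.
No constant or linear terms (consistent with a singular point). Quadratic part: -u**2 + v**2. Cubic part: -2*u**3 - 2*u**2*v - 2*u*v**2 + v**3.
The quadratic part v**2 - u**2 = (v − u)(v + u) splits into two distinct linear factors, so there are two distinct tangent lines y − -3 = ±(x − -3) — this is a node (ordinary double point).
Classification: node.


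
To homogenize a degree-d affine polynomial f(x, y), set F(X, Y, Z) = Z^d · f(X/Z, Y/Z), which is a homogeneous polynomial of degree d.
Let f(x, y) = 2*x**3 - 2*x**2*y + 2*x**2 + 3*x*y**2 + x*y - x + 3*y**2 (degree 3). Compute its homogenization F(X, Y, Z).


F(X, Y, Z) = 2*X**3 - 2*X**2*Y + 2*X**2*Z + 3*X*Y**2 + X*Y*Z - X*Z**2 + 3*Y**2*Z

deg(f) = 3.
Substitute x = X/Z, y = Y/Z into f, then multiply by Z^3.
  monomial 2·x^3·y^0 ↦ 2·X^3·Y^0·Z^0.
  monomial -2·x^2·y^1 ↦ -2·X^2·Y^1·Z^0.
  monomial 2·x^2·y^0 ↦ 2·X^2·Y^0·Z^1.
  monomial 3·x^1·y^2 ↦ 3·X^1·Y^2·Z^0.
  monomial 1·x^1·y^1 ↦ 1·X^1·Y^1·Z^1.
  monomial -1·x^1·y^0 ↦ -1·X^1·Y^0·Z^2.
  monomial 3·x^0·y^2 ↦ 3·X^0·Y^2·Z^1.
Collecting: F(X, Y, Z) = 2*X**3 - 2*X**2*Y + 2*X**2*Z + 3*X*Y**2 + X*Y*Z - X*Z**2 + 3*Y**2*Z.


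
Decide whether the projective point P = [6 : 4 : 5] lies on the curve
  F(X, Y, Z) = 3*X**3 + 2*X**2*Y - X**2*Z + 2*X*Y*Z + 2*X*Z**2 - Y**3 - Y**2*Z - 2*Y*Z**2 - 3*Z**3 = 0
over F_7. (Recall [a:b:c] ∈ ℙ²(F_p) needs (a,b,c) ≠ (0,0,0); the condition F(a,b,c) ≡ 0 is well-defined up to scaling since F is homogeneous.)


F(6,4,5) ≡ 3 (mod 7); P is NOT on the curve.

Evaluate F(6, 4, 5) term-by-term (mod 7).
  3*X**3 ↦ 3·216·1·1 = 648
  2*X**2*Y ↦ 2·36·4·1 = 288
  -X**2*Z ↦ -1·36·1·5 = -180
  2*X*Y*Z ↦ 2·6·4·5 = 240
  2*X*Z**2 ↦ 2·6·1·25 = 300
  -Y**3 ↦ -1·1·64·1 = -64
  -Y**2*Z ↦ -1·1·16·5 = -80
  -2*Y*Z**2 ↦ -2·1·4·25 = -200
  -3*Z**3 ↦ -3·1·1·125 = -375
Sum: F(6, 4, 5) = (648) + (288) + (-180) + (240) + (300) + (-64) + (-80) + (-200) + (-375) = 577.
Reducing mod 7: 577 ≡ 3 (mod 7).
Since F(a, b, c) ≡ 3 ≠ 0 (mod 7), P does NOT lie on the curve.
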